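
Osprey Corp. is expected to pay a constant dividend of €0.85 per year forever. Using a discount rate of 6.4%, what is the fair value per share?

€13.28

Zero-growth DDM (perpetuity): P₀ = D/r = 0.85 / 0.064 = 13.2812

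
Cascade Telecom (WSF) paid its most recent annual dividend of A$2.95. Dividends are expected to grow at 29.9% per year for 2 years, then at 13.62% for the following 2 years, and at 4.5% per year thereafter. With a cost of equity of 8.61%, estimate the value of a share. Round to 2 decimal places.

A$134.20

Three-stage DDM. Project D₁…D_4; terminal Gordon value at t=4 with g = 0.045; discount at r = 0.0861.
D_1 = 3.8321
D_2 = 4.9778
D_3 = 5.6558
D_4 = 6.4261
TV_4 = 6.7153/(0.0861−0.045) = 163.3896
P₀ = Σ Dₜ/(1+r)ᵗ + TV_4/(1+r)^4 = 134.2017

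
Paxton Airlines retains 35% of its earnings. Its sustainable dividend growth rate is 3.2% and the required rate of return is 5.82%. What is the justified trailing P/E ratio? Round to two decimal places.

25.60

Payout ratio b = 1 − 0.35 = 0.65.
Justified trailing P/E = b(1+g)/(r−g) = 0.65×(1+0.032)/(0.0582−0.032) = 25.6031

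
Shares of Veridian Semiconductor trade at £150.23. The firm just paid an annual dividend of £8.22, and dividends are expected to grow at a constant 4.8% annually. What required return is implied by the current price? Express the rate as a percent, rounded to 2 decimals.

10.53%

Rearranging the constant-growth DDM: r = D₁/P₀ + g.
D₁ = 8.22 × (1 + 0.048) = 8.6146.
r = 8.6146 / 150.23 + 0.048 = 0.05734 + 0.048 = 0.10534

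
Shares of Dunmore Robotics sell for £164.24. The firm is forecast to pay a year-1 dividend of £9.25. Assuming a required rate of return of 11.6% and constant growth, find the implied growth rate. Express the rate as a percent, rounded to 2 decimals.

5.97%

From P₀ = D₁/(r − g), the implied growth is g = r − D₁/P₀.
g = 0.116 − 9.25/164.24 = 0.116 − 0.05632 = 0.05968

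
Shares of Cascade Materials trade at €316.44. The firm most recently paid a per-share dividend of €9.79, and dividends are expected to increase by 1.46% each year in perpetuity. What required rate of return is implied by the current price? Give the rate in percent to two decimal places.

Rearranging the constant-growth DDM: r = D₁/P₀ + g.
D₁ = 9.79 × (1 + 0.0146) = 9.9329.
r = 9.9329 / 316.44 + 0.0146 = 0.03139 + 0.0146 = 0.04599

4.60%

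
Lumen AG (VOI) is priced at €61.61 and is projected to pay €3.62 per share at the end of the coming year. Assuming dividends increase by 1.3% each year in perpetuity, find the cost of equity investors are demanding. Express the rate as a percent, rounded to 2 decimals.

Rearranging the constant-growth DDM: r = D₁/P₀ + g.
r = 3.6200 / 61.61 + 0.013 = 0.05876 + 0.013 = 0.07176

7.18%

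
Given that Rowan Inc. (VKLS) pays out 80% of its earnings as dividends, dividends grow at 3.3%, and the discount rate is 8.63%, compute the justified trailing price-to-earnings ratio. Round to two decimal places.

Justified trailing P/E = b(1+g)/(r−g) = 0.80×(1+0.033)/(0.0863−0.033) = 15.5047

15.50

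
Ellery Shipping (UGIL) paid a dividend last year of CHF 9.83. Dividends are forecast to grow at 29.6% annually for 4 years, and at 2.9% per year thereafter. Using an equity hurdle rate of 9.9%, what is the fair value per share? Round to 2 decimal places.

Two-stage DDM. Project D₁…D_4 at 0.296, terminal growth 0.029, discount at r = 0.099.
D_1 = 12.7397
D_2 = 16.5106
D_3 = 21.3978
D_4 = 27.7315
Terminal value at t=4: TV = D_5/(r−g) = 28.5357/(0.099−0.029) = 407.6532
P₀ = 12.7397/(1+0.099)^1 + 16.5106/(1+0.099)^2 + 21.3978/(1+0.099)^3 + 27.7315/(1+0.099)^4 + 407.6532/(1+0.099)^4 = 339.8399

CHF 339.84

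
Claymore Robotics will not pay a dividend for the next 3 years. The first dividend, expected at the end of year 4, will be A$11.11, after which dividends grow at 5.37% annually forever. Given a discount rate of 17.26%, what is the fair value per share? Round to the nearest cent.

Deferred-dividend DDM. At t=3 the remaining stream is a growing perpetuity with first payment D_4 = 11.11.
V_3 = D_4/(r−g) = 11.11/(0.1726−0.0537) = 93.4399
P₀ = V_3/(1+r)^3 = 93.4399/(1+0.1726)^3 = 57.9539

A$57.95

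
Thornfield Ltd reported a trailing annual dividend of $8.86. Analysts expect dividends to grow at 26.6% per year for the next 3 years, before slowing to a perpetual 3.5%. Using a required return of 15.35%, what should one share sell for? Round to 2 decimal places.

$134.42

Two-stage DDM. Project D₁…D_3 at 0.266, terminal growth 0.035, discount at r = 0.1535.
D_1 = 11.2168
D_2 = 14.2004
D_3 = 17.9777
Terminal value at t=3: TV = D_4/(r−g) = 18.6069/(0.1535−0.035) = 157.0207
P₀ = 11.2168/(1+0.1535)^1 + 14.2004/(1+0.1535)^2 + 17.9777/(1+0.1535)^3 + 157.0207/(1+0.1535)^3 = 134.4167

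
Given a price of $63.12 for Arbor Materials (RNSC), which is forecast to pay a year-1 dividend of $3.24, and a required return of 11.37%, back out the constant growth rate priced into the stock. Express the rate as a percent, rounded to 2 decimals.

From P₀ = D₁/(r − g), the implied growth is g = r − D₁/P₀.
g = 0.1137 − 3.24/63.12 = 0.1137 − 0.05133 = 0.06237

6.24%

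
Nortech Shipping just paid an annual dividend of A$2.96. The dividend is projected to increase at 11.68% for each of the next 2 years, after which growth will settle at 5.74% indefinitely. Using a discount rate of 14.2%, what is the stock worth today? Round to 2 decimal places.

Two-stage DDM. Project D₁…D_2 at 0.1168, terminal growth 0.0574, discount at r = 0.142.
D_1 = 3.3057
D_2 = 3.6918
Terminal value at t=2: TV = D_3/(r−g) = 3.9037/(0.142−0.0574) = 46.1436
P₀ = 3.3057/(1+0.142)^1 + 3.6918/(1+0.142)^2 + 46.1436/(1+0.142)^2 = 41.1072

A$41.11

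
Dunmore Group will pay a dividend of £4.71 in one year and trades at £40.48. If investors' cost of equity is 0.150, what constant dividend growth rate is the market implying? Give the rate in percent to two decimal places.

From P₀ = D₁/(r − g), the implied growth is g = r − D₁/P₀.
g = 0.15 − 4.71/40.48 = 0.15 − 0.11635 = 0.03365

3.36%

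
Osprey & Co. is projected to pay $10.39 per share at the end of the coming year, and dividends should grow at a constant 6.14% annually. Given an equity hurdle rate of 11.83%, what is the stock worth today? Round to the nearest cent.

$182.60

Gordon growth model: P₀ = D₁/(r − g), with D₁ = 10.39 given directly.
P₀ = 10.3900 / (0.1183 − 0.0614) = 10.3900 / 0.0569 = 182.6011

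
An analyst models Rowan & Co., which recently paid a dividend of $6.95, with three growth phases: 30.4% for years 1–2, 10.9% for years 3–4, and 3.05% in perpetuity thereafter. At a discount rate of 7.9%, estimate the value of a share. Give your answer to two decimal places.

$267.54

Three-stage DDM. Project D₁…D_4; terminal Gordon value at t=4 with g = 0.0305; discount at r = 0.079.
D_1 = 9.0628
D_2 = 11.8179
D_3 = 13.1060
D_4 = 14.5346
TV_4 = 14.9779/(0.079−0.0305) = 308.8228
P₀ = Σ Dₜ/(1+r)ᵗ + TV_4/(1+r)^4 = 267.5426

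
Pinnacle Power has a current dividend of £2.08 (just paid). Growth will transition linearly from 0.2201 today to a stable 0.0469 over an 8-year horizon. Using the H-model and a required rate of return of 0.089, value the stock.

H-model: P₀ = D₀[(1+g_L) + H(g_S−g_L)]/(r−g_L), with H = 8/2 = 4.
P₀ = 2.08 × [(1+0.0469) + 4×(0.2201−0.0469)] / (0.089−0.0469)
   = 2.08 × 1.7397 / 0.0421 = 85.9519

£85.95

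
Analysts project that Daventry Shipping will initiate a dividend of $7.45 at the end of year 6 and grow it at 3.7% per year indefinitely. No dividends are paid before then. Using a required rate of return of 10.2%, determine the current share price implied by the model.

Deferred-dividend DDM. At t=5 the remaining stream is a growing perpetuity with first payment D_6 = 7.45.
V_5 = D_6/(r−g) = 7.45/(0.102−0.037) = 114.6154
P₀ = V_5/(1+r)^5 = 114.6154/(1+0.102)^5 = 70.5237

$70.52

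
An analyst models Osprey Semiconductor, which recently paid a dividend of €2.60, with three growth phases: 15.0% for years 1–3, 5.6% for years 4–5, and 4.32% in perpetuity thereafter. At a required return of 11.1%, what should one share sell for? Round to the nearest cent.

€53.79

Three-stage DDM. Project D₁…D_5; terminal Gordon value at t=5 with g = 0.0432; discount at r = 0.111.
D_1 = 2.9900
D_2 = 3.4385
D_3 = 3.9543
D_4 = 4.1757
D_5 = 4.4096
TV_5 = 4.6000/(0.111−0.0432) = 67.8473
P₀ = Σ Dₜ/(1+r)ᵗ + TV_5/(1+r)^5 = 53.7896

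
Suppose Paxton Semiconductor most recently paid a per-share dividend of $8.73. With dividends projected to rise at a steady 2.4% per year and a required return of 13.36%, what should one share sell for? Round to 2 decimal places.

$81.56

Gordon growth model: P₀ = D₁/(r − g). D₁ = 8.73 × (1 + 0.024) = 8.9395.
P₀ = 8.9395 / (0.1336 − 0.024) = 8.9395 / 0.1096 = 81.5650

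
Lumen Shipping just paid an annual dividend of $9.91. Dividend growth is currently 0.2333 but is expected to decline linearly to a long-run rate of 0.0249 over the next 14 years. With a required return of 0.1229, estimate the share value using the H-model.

H-model: P₀ = D₀[(1+g_L) + H(g_S−g_L)]/(r−g_L), with H = 14/2 = 7.
P₀ = 9.91 × [(1+0.0249) + 7×(0.2333−0.0249)] / (0.1229−0.0249)
   = 9.91 × 2.4837 / 0.098 = 251.1578

$251.16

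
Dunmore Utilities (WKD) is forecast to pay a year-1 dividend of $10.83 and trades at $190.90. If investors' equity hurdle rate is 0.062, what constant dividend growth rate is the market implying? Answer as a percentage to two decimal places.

0.53%

From P₀ = D₁/(r − g), the implied growth is g = r − D₁/P₀.
g = 0.062 − 10.83/190.90 = 0.062 − 0.05673 = 0.00527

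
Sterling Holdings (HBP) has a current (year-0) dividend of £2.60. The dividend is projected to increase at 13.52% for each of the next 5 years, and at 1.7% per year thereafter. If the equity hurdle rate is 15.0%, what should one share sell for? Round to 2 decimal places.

£31.14

Two-stage DDM. Project D₁…D_5 at 0.1352, terminal growth 0.017, discount at r = 0.15.
D_1 = 2.9515
D_2 = 3.3506
D_3 = 3.8036
D_4 = 4.3178
D_5 = 4.9016
Terminal value at t=5: TV = D_6/(r−g) = 4.9849/(0.15−0.017) = 37.4804
P₀ = 2.9515/(1+0.15)^1 + 3.3506/(1+0.15)^2 + 3.8036/(1+0.15)^3 + 4.3178/(1+0.15)^4 + 4.9016/(1+0.15)^5 + 37.4804/(1+0.15)^5 = 31.1410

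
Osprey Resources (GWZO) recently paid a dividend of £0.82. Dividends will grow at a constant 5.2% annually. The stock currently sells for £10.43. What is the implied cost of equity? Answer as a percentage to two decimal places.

Rearranging the constant-growth DDM: r = D₁/P₀ + g.
D₁ = 0.82 × (1 + 0.052) = 0.8626.
r = 0.8626 / 10.43 + 0.052 = 0.08271 + 0.052 = 0.13471

13.47%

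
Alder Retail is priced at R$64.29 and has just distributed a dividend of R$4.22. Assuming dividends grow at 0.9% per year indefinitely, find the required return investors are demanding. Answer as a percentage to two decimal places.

Rearranging the constant-growth DDM: r = D₁/P₀ + g.
D₁ = 4.22 × (1 + 0.009) = 4.2580.
r = 4.2580 / 64.29 + 0.009 = 0.06623 + 0.009 = 0.07523

7.52%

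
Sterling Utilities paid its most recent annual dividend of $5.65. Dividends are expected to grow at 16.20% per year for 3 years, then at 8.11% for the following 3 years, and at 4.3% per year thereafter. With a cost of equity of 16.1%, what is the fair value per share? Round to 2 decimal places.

$72.17

Three-stage DDM. Project D₁…D_6; terminal Gordon value at t=6 with g = 0.043; discount at r = 0.161.
D_1 = 6.5653
D_2 = 7.6289
D_3 = 8.8648
D_4 = 9.5837
D_5 = 10.3609
D_6 = 11.2012
TV_6 = 11.6828/(0.161−0.043) = 99.0072
P₀ = Σ Dₜ/(1+r)ᵗ + TV_6/(1+r)^6 = 72.1667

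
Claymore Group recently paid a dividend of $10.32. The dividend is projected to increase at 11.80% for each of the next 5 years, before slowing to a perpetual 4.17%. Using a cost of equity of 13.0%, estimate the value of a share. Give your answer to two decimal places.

Two-stage DDM. Project D₁…D_5 at 0.118, terminal growth 0.0417, discount at r = 0.13.
D_1 = 11.5378
D_2 = 12.8992
D_3 = 14.4213
D_4 = 16.1230
D_5 = 18.0256
Terminal value at t=5: TV = D_6/(r−g) = 18.7772/(0.13−0.0417) = 212.6526
P₀ = 11.5378/(1+0.13)^1 + 12.8992/(1+0.13)^2 + 14.4213/(1+0.13)^3 + 16.1230/(1+0.13)^4 + 18.0256/(1+0.13)^5 + 212.6526/(1+0.13)^5 = 165.3985

$165.40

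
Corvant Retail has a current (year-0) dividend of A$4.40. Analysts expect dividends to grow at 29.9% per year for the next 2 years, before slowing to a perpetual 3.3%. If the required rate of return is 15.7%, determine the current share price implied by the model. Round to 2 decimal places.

Two-stage DDM. Project D₁…D_2 at 0.299, terminal growth 0.033, discount at r = 0.157.
D_1 = 5.7156
D_2 = 7.4246
Terminal value at t=2: TV = D_3/(r−g) = 7.6696/(0.157−0.033) = 61.8514
P₀ = 5.7156/(1+0.157)^1 + 7.4246/(1+0.157)^2 + 61.8514/(1+0.157)^2 = 56.6907

A$56.69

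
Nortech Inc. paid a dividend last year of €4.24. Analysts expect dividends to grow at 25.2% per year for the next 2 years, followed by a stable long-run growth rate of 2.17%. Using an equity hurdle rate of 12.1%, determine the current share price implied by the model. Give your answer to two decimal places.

Two-stage DDM. Project D₁…D_2 at 0.252, terminal growth 0.0217, discount at r = 0.121.
D_1 = 5.3085
D_2 = 6.6462
Terminal value at t=2: TV = D_3/(r−g) = 6.7904/(0.121−0.0217) = 68.3831
P₀ = 5.3085/(1+0.121)^1 + 6.6462/(1+0.121)^2 + 68.3831/(1+0.121)^2 = 64.4417

€64.44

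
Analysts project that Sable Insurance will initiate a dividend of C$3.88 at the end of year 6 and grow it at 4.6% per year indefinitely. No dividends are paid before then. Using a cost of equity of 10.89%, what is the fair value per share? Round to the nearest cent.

C$36.79

Deferred-dividend DDM. At t=5 the remaining stream is a growing perpetuity with first payment D_6 = 3.88.
V_5 = D_6/(r−g) = 3.88/(0.1089−0.046) = 61.6852
P₀ = V_5/(1+r)^5 = 61.6852/(1+0.1089)^5 = 36.7891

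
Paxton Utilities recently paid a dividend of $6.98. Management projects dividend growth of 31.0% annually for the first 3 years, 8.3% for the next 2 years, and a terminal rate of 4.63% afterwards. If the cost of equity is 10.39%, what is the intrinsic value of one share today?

$256.39

Three-stage DDM. Project D₁…D_5; terminal Gordon value at t=5 with g = 0.0463; discount at r = 0.1039.
D_1 = 9.1438
D_2 = 11.9784
D_3 = 15.6917
D_4 = 16.9941
D_5 = 18.4046
TV_5 = 19.2567/(0.1039−0.0463) = 334.3182
P₀ = Σ Dₜ/(1+r)ᵗ + TV_5/(1+r)^5 = 256.3933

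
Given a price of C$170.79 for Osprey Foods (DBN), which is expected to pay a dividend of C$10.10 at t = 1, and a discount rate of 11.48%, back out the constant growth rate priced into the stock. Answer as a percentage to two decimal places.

5.57%

From P₀ = D₁/(r − g), the implied growth is g = r − D₁/P₀.
g = 0.1148 − 10.10/170.79 = 0.1148 − 0.05914 = 0.05566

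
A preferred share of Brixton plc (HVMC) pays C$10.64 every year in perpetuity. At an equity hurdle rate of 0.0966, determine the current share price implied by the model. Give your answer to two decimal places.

C$110.14

Zero-growth DDM (perpetuity): P₀ = D/r = 10.64 / 0.0966 = 110.1449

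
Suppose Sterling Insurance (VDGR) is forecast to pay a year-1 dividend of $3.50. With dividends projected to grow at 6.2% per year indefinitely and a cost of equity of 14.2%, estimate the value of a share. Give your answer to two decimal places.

$43.75

Gordon growth model: P₀ = D₁/(r − g), with D₁ = 3.50 given directly.
P₀ = 3.5000 / (0.142 − 0.062) = 3.5000 / 0.08 = 43.7500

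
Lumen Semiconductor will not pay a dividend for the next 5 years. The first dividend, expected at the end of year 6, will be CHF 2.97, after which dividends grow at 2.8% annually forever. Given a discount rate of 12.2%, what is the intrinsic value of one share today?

Deferred-dividend DDM. At t=5 the remaining stream is a growing perpetuity with first payment D_6 = 2.97.
V_5 = D_6/(r−g) = 2.97/(0.122−0.028) = 31.5957
P₀ = V_5/(1+r)^5 = 31.5957/(1+0.122)^5 = 17.7691

CHF 17.77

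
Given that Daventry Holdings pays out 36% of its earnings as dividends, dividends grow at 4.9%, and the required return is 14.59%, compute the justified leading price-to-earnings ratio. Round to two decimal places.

Justified leading P/E = b/(r−g) = 0.36/(0.1459−0.049) = 3.7152

3.72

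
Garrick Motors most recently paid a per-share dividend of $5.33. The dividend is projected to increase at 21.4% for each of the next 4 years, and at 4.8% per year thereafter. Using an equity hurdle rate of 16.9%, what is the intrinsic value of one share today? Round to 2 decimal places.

$77.15

Two-stage DDM. Project D₁…D_4 at 0.214, terminal growth 0.048, discount at r = 0.169.
D_1 = 6.4706
D_2 = 7.8553
D_3 = 9.5364
D_4 = 11.5772
Terminal value at t=4: TV = D_5/(r−g) = 12.1329/(0.169−0.048) = 100.2716
P₀ = 6.4706/(1+0.169)^1 + 7.8553/(1+0.169)^2 + 9.5364/(1+0.169)^3 + 11.5772/(1+0.169)^4 + 100.2716/(1+0.169)^4 = 77.1455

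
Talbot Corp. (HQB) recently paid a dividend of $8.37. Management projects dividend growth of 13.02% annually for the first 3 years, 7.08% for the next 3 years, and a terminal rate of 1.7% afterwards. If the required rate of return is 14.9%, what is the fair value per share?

Three-stage DDM. Project D₁…D_6; terminal Gordon value at t=6 with g = 0.017; discount at r = 0.149.
D_1 = 9.4598
D_2 = 10.6914
D_3 = 12.0835
D_4 = 12.9390
D_5 = 13.8550
D_6 = 14.8360
TV_6 = 15.0882/(0.149−0.017) = 114.3045
P₀ = Σ Dₜ/(1+r)ᵗ + TV_6/(1+r)^6 = 94.7625

$94.76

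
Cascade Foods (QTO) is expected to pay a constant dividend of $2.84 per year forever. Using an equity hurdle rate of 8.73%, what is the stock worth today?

Zero-growth DDM (perpetuity): P₀ = D/r = 2.84 / 0.0873 = 32.5315

$32.53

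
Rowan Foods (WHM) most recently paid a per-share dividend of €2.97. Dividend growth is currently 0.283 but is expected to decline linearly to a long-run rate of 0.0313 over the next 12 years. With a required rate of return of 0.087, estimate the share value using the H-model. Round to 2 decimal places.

H-model: P₀ = D₀[(1+g_L) + H(g_S−g_L)]/(r−g_L), with H = 12/2 = 6.
P₀ = 2.97 × [(1+0.0313) + 6×(0.283−0.0313)] / (0.087−0.0313)
   = 2.97 × 2.5415 / 0.0557 = 135.5162

€135.52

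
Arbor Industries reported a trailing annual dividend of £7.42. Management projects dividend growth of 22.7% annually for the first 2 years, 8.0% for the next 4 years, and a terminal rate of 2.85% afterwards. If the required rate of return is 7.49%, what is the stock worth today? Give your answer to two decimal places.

£275.68

Three-stage DDM. Project D₁…D_6; terminal Gordon value at t=6 with g = 0.0285; discount at r = 0.0749.
D_1 = 9.1043
D_2 = 11.1710
D_3 = 12.0647
D_4 = 13.0299
D_5 = 14.0723
D_6 = 15.1981
TV_6 = 15.6312/(0.0749−0.0285) = 336.8793
P₀ = Σ Dₜ/(1+r)ᵗ + TV_6/(1+r)^6 = 275.6798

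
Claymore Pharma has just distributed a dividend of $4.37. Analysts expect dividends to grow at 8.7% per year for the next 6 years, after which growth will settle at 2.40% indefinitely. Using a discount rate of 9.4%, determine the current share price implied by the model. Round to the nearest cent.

$87.15

Two-stage DDM. Project D₁…D_6 at 0.087, terminal growth 0.024, discount at r = 0.094.
D_1 = 4.7502
D_2 = 5.1635
D_3 = 5.6127
D_4 = 6.1010
D_5 = 6.6318
D_6 = 7.2087
Terminal value at t=6: TV = D_7/(r−g) = 7.3817/(0.094−0.024) = 105.4534
P₀ = 4.7502/(1+0.094)^1 + 5.1635/(1+0.094)^2 + 5.6127/(1+0.094)^3 + 6.1010/(1+0.094)^4 + 6.6318/(1+0.094)^5 + 7.2087/(1+0.094)^6 + 105.4534/(1+0.094)^6 = 87.1506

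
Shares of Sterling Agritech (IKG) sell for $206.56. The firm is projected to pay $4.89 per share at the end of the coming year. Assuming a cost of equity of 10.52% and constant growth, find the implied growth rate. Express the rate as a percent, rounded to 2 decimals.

8.15%

From P₀ = D₁/(r − g), the implied growth is g = r − D₁/P₀.
g = 0.1052 − 4.89/206.56 = 0.1052 − 0.02367 = 0.08153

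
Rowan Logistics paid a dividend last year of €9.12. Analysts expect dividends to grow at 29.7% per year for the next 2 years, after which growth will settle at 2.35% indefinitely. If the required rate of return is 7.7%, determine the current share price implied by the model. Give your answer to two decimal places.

€277.24

Two-stage DDM. Project D₁…D_2 at 0.297, terminal growth 0.0235, discount at r = 0.077.
D_1 = 11.8286
D_2 = 15.3417
Terminal value at t=2: TV = D_3/(r−g) = 15.7023/(0.077−0.0235) = 293.5005
P₀ = 11.8286/(1+0.077)^1 + 15.3417/(1+0.077)^2 + 293.5005/(1+0.077)^2 = 277.2426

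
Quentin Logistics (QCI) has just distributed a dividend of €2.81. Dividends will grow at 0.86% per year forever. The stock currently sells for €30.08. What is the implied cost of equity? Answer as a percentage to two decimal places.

10.28%

Rearranging the constant-growth DDM: r = D₁/P₀ + g.
D₁ = 2.81 × (1 + 0.0086) = 2.8342.
r = 2.8342 / 30.08 + 0.0086 = 0.09422 + 0.0086 = 0.10282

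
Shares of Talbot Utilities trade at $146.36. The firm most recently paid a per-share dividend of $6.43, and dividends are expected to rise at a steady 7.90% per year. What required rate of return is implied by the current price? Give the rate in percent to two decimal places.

12.64%

Rearranging the constant-growth DDM: r = D₁/P₀ + g.
D₁ = 6.43 × (1 + 0.079) = 6.9380.
r = 6.9380 / 146.36 + 0.079 = 0.04740 + 0.079 = 0.12640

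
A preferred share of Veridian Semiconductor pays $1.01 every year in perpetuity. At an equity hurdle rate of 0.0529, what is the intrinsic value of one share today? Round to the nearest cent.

$19.09

Zero-growth DDM (perpetuity): P₀ = D/r = 1.01 / 0.0529 = 19.0926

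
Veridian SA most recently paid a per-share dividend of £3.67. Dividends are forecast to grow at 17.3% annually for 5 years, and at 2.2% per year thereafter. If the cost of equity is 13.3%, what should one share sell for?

Two-stage DDM. Project D₁…D_5 at 0.173, terminal growth 0.022, discount at r = 0.133.
D_1 = 4.3049
D_2 = 5.0497
D_3 = 5.9233
D_4 = 6.9480
D_5 = 8.1500
Terminal value at t=5: TV = D_6/(r−g) = 8.3293/(0.133−0.022) = 75.0385
P₀ = 4.3049/(1+0.133)^1 + 5.0497/(1+0.133)^2 + 5.9233/(1+0.133)^3 + 6.9480/(1+0.133)^4 + 8.1500/(1+0.133)^5 + 75.0385/(1+0.133)^5 = 60.5790

£60.58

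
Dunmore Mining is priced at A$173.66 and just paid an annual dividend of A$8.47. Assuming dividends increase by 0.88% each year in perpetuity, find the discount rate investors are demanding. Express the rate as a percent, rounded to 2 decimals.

5.80%

Rearranging the constant-growth DDM: r = D₁/P₀ + g.
D₁ = 8.47 × (1 + 0.0088) = 8.5445.
r = 8.5445 / 173.66 + 0.0088 = 0.04920 + 0.0088 = 0.05800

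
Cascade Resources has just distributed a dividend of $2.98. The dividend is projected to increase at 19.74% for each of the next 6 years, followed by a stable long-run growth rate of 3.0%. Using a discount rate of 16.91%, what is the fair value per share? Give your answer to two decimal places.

Two-stage DDM. Project D₁…D_6 at 0.1974, terminal growth 0.03, discount at r = 0.1691.
D_1 = 3.5683
D_2 = 4.2726
D_3 = 5.1160
D_4 = 6.1259
D_5 = 7.3352
D_6 = 8.7832
Terminal value at t=6: TV = D_7/(r−g) = 9.0467/(0.1691−0.03) = 65.0372
P₀ = 3.5683/(1+0.1691)^1 + 4.2726/(1+0.1691)^2 + 5.1160/(1+0.1691)^3 + 6.1259/(1+0.1691)^4 + 7.3352/(1+0.1691)^5 + 8.7832/(1+0.1691)^6 + 65.0372/(1+0.1691)^6 = 44.9288

$44.93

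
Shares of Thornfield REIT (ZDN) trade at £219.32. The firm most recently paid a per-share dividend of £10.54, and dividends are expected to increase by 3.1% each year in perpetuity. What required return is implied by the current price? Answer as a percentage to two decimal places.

8.05%

Rearranging the constant-growth DDM: r = D₁/P₀ + g.
D₁ = 10.54 × (1 + 0.031) = 10.8667.
r = 10.8667 / 219.32 + 0.031 = 0.04955 + 0.031 = 0.08055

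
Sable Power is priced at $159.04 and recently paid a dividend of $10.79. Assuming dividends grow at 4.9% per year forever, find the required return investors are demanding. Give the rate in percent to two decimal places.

12.02%

Rearranging the constant-growth DDM: r = D₁/P₀ + g.
D₁ = 10.79 × (1 + 0.049) = 11.3187.
r = 11.3187 / 159.04 + 0.049 = 0.07117 + 0.049 = 0.12017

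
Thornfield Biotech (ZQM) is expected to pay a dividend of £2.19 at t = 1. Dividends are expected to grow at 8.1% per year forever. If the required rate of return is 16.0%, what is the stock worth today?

£27.72

Gordon growth model: P₀ = D₁/(r − g), with D₁ = 2.19 given directly.
P₀ = 2.1900 / (0.16 − 0.081) = 2.1900 / 0.079 = 27.7215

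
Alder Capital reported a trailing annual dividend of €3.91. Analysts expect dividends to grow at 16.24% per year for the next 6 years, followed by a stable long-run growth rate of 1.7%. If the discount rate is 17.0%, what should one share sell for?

Two-stage DDM. Project D₁…D_6 at 0.1624, terminal growth 0.017, discount at r = 0.17.
D_1 = 4.5450
D_2 = 5.2831
D_3 = 6.1411
D_4 = 7.1384
D_5 = 8.2976
D_6 = 9.6452
Terminal value at t=6: TV = D_7/(r−g) = 9.8091/(0.17−0.017) = 64.1121
P₀ = 4.5450/(1+0.17)^1 + 5.2831/(1+0.17)^2 + 6.1411/(1+0.17)^3 + 7.1384/(1+0.17)^4 + 8.2976/(1+0.17)^5 + 9.6452/(1+0.17)^6 + 64.1121/(1+0.17)^6 = 47.9257

€47.93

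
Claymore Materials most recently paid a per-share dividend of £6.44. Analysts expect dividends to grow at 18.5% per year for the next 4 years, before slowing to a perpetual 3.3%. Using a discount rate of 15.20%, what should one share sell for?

£90.25

Two-stage DDM. Project D₁…D_4 at 0.185, terminal growth 0.033, discount at r = 0.152.
D_1 = 7.6314
D_2 = 9.0432
D_3 = 10.7162
D_4 = 12.6987
Terminal value at t=4: TV = D_5/(r−g) = 13.1178/(0.152−0.033) = 110.2333
P₀ = 7.6314/(1+0.152)^1 + 9.0432/(1+0.152)^2 + 10.7162/(1+0.152)^3 + 12.6987/(1+0.152)^4 + 110.2333/(1+0.152)^4 = 90.2481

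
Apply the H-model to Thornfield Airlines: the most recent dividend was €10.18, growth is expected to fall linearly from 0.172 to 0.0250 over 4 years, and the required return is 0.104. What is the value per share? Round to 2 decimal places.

€169.97

H-model: P₀ = D₀[(1+g_L) + H(g_S−g_L)]/(r−g_L), with H = 4/2 = 2.
P₀ = 10.18 × [(1+0.025) + 2×(0.172−0.025)] / (0.104−0.025)
   = 10.18 × 1.3190 / 0.079 = 169.9673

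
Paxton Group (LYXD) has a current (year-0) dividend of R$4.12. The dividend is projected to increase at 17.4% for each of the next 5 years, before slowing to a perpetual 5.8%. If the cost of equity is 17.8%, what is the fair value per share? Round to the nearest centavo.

Two-stage DDM. Project D₁…D_5 at 0.174, terminal growth 0.058, discount at r = 0.178.
D_1 = 4.8369
D_2 = 5.6785
D_3 = 6.6666
D_4 = 7.8265
D_5 = 9.1884
Terminal value at t=5: TV = D_6/(r−g) = 9.7213/(0.178−0.058) = 81.0107
P₀ = 4.8369/(1+0.178)^1 + 5.6785/(1+0.178)^2 + 6.6666/(1+0.178)^3 + 7.8265/(1+0.178)^4 + 9.1884/(1+0.178)^5 + 81.0107/(1+0.178)^5 = 56.1032

R$56.10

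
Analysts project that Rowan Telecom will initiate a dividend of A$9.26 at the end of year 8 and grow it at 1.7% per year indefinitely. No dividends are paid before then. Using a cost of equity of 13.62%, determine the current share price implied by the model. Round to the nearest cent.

A$31.78

Deferred-dividend DDM. At t=7 the remaining stream is a growing perpetuity with first payment D_8 = 9.26.
V_7 = D_8/(r−g) = 9.26/(0.1362−0.017) = 77.6846
P₀ = V_7/(1+r)^7 = 77.6846/(1+0.1362)^7 = 31.7798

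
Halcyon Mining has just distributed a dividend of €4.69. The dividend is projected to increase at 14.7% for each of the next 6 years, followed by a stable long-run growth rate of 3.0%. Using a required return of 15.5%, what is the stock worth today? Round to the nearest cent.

€64.53

Two-stage DDM. Project D₁…D_6 at 0.147, terminal growth 0.03, discount at r = 0.155.
D_1 = 5.3794
D_2 = 6.1702
D_3 = 7.0772
D_4 = 8.1176
D_5 = 9.3109
D_6 = 10.6796
Terminal value at t=6: TV = D_7/(r−g) = 10.9999/(0.155−0.03) = 87.9996
P₀ = 5.3794/(1+0.155)^1 + 6.1702/(1+0.155)^2 + 7.0772/(1+0.155)^3 + 8.1176/(1+0.155)^4 + 9.3109/(1+0.155)^5 + 10.6796/(1+0.155)^6 + 87.9996/(1+0.155)^6 = 64.5327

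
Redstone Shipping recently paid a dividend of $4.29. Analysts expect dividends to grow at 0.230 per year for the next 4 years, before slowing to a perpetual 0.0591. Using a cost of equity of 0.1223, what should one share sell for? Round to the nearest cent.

$125.41

Two-stage DDM. Project D₁…D_4 at 0.23, terminal growth 0.0591, discount at r = 0.1223.
D_1 = 5.2767
D_2 = 6.4903
D_3 = 7.9831
D_4 = 9.8192
Terminal value at t=4: TV = D_5/(r−g) = 10.3996/(0.1223−0.0591) = 164.5499
P₀ = 5.2767/(1+0.1223)^1 + 6.4903/(1+0.1223)^2 + 7.9831/(1+0.1223)^3 + 9.8192/(1+0.1223)^4 + 164.5499/(1+0.1223)^4 = 125.4111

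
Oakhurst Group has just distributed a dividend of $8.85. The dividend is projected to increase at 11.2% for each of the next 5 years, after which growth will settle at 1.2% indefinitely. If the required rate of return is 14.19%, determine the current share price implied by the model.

Two-stage DDM. Project D₁…D_5 at 0.112, terminal growth 0.012, discount at r = 0.1419.
D_1 = 9.8412
D_2 = 10.9434
D_3 = 12.1691
D_4 = 13.5320
D_5 = 15.0476
Terminal value at t=5: TV = D_6/(r−g) = 15.2282/(0.1419−0.012) = 117.2299
P₀ = 9.8412/(1+0.1419)^1 + 10.9434/(1+0.1419)^2 + 12.1691/(1+0.1419)^3 + 13.5320/(1+0.1419)^4 + 15.0476/(1+0.1419)^5 + 117.2299/(1+0.1419)^5 = 101.2737

$101.27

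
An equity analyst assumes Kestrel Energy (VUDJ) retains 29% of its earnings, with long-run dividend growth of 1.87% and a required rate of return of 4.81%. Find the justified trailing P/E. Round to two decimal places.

Payout ratio b = 1 − 0.29 = 0.71.
Justified trailing P/E = b(1+g)/(r−g) = 0.71×(1+0.0187)/(0.0481−0.0187) = 24.6013

24.60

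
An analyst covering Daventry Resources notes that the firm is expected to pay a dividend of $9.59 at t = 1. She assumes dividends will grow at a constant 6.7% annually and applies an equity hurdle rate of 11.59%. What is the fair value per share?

$196.11

Gordon growth model: P₀ = D₁/(r − g), with D₁ = 9.59 given directly.
P₀ = 9.5900 / (0.1159 − 0.067) = 9.5900 / 0.0489 = 196.1145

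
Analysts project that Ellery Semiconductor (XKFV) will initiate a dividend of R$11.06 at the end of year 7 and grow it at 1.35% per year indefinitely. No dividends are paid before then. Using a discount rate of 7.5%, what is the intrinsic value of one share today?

Deferred-dividend DDM. At t=6 the remaining stream is a growing perpetuity with first payment D_7 = 11.06.
V_6 = D_7/(r−g) = 11.06/(0.075−0.0135) = 179.8374
P₀ = V_6/(1+r)^6 = 179.8374/(1+0.075)^6 = 116.5277

R$116.53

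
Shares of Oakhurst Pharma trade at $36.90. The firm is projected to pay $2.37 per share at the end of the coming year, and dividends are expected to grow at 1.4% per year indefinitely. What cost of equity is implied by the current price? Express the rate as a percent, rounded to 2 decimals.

Rearranging the constant-growth DDM: r = D₁/P₀ + g.
r = 2.3700 / 36.90 + 0.014 = 0.06423 + 0.014 = 0.07823

7.82%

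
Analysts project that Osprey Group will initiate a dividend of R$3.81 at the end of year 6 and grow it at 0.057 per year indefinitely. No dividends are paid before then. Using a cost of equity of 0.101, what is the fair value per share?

R$53.52

Deferred-dividend DDM. At t=5 the remaining stream is a growing perpetuity with first payment D_6 = 3.81.
V_5 = D_6/(r−g) = 3.81/(0.101−0.057) = 86.5909
P₀ = V_5/(1+r)^5 = 86.5909/(1+0.101)^5 = 53.5224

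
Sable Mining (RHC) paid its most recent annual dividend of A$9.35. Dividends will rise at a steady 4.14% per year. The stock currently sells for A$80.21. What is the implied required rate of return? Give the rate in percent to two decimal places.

16.28%

Rearranging the constant-growth DDM: r = D₁/P₀ + g.
D₁ = 9.35 × (1 + 0.0414) = 9.7371.
r = 9.7371 / 80.21 + 0.0414 = 0.12139 + 0.0414 = 0.16279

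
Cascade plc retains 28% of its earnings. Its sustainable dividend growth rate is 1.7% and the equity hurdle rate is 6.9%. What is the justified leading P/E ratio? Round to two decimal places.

Payout ratio b = 1 − 0.28 = 0.72.
Justified leading P/E = b/(r−g) = 0.72/(0.069−0.017) = 13.8462

13.85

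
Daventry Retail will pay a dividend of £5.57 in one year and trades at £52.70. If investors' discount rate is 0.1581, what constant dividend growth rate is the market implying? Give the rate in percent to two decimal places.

5.24%

From P₀ = D₁/(r − g), the implied growth is g = r − D₁/P₀.
g = 0.1581 − 5.57/52.70 = 0.1581 − 0.10569 = 0.05241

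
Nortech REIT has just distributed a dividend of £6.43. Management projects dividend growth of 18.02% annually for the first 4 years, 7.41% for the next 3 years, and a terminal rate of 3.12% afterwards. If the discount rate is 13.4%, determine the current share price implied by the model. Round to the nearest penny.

£113.07

Three-stage DDM. Project D₁…D_7; terminal Gordon value at t=7 with g = 0.0312; discount at r = 0.134.
D_1 = 7.5887
D_2 = 8.9562
D_3 = 10.5701
D_4 = 12.4748
D_5 = 13.3992
D_6 = 14.3921
D_7 = 15.4585
TV_7 = 15.9408/(0.134−0.0312) = 155.0663
P₀ = Σ Dₜ/(1+r)ᵗ + TV_7/(1+r)^7 = 113.0740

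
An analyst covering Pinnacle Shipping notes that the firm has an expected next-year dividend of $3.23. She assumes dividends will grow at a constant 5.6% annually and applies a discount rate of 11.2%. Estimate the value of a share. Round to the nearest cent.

$57.68

Gordon growth model: P₀ = D₁/(r − g), with D₁ = 3.23 given directly.
P₀ = 3.2300 / (0.112 − 0.056) = 3.2300 / 0.056 = 57.6786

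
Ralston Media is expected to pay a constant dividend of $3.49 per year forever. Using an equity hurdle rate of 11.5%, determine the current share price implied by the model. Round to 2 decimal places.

Zero-growth DDM (perpetuity): P₀ = D/r = 3.49 / 0.115 = 30.3478

$30.35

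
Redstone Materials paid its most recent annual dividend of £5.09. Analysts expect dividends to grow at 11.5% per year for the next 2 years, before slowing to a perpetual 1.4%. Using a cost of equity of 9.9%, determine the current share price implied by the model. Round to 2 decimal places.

£72.90

Two-stage DDM. Project D₁…D_2 at 0.115, terminal growth 0.014, discount at r = 0.099.
D_1 = 5.6753
D_2 = 6.3280
Terminal value at t=2: TV = D_3/(r−g) = 6.4166/(0.099−0.014) = 75.4895
P₀ = 5.6753/(1+0.099)^1 + 6.3280/(1+0.099)^2 + 75.4895/(1+0.099)^2 = 72.9050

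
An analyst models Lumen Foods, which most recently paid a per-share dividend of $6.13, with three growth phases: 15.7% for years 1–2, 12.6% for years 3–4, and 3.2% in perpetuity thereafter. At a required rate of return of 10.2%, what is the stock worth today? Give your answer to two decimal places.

Three-stage DDM. Project D₁…D_4; terminal Gordon value at t=4 with g = 0.032; discount at r = 0.102.
D_1 = 7.0924
D_2 = 8.2059
D_3 = 9.2399
D_4 = 10.4041
TV_4 = 10.7370/(0.102−0.032) = 153.3860
P₀ = Σ Dₜ/(1+r)ᵗ + TV_4/(1+r)^4 = 131.1583

$131.16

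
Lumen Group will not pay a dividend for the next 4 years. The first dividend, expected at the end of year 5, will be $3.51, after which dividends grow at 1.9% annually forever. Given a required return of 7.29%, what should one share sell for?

Deferred-dividend DDM. At t=4 the remaining stream is a growing perpetuity with first payment D_5 = 3.51.
V_4 = D_5/(r−g) = 3.51/(0.0729−0.019) = 65.1206
P₀ = V_4/(1+r)^4 = 65.1206/(1+0.0729)^4 = 49.1452

$49.15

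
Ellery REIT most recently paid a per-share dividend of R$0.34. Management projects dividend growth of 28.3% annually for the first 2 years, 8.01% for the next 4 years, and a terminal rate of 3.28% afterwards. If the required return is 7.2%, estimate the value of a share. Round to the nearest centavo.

R$16.10

Three-stage DDM. Project D₁…D_6; terminal Gordon value at t=6 with g = 0.0328; discount at r = 0.072.
D_1 = 0.4362
D_2 = 0.5597
D_3 = 0.6045
D_4 = 0.6529
D_5 = 0.7052
D_6 = 0.7617
TV_6 = 0.7867/(0.072−0.0328) = 20.0687
P₀ = Σ Dₜ/(1+r)ᵗ + TV_6/(1+r)^6 = 16.1027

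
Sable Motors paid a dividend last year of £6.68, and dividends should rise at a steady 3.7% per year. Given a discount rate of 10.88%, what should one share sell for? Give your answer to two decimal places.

Gordon growth model: P₀ = D₁/(r − g). D₁ = 6.68 × (1 + 0.037) = 6.9272.
P₀ = 6.9272 / (0.1088 − 0.037) = 6.9272 / 0.0718 = 96.4786

£96.48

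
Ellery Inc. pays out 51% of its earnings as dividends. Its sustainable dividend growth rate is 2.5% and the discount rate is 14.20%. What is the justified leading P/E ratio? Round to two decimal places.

Justified leading P/E = b/(r−g) = 0.51/(0.142−0.025) = 4.3590

4.36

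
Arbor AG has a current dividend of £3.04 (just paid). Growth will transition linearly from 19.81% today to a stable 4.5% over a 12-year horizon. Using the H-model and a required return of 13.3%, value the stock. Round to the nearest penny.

H-model: P₀ = D₀[(1+g_L) + H(g_S−g_L)]/(r−g_L), with H = 12/2 = 6.
P₀ = 3.04 × [(1+0.045) + 6×(0.1981−0.045)] / (0.133−0.045)
   = 3.04 × 1.9636 / 0.088 = 67.8335

£67.83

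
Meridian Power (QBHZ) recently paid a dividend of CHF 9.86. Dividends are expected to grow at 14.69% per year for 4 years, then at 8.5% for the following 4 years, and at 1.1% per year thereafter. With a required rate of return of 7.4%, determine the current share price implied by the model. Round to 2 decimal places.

CHF 313.54

Three-stage DDM. Project D₁…D_8; terminal Gordon value at t=8 with g = 0.011; discount at r = 0.074.
D_1 = 11.3084
D_2 = 12.9696
D_3 = 14.8749
D_4 = 17.0600
D_5 = 18.5101
D_6 = 20.0835
D_7 = 21.7906
D_8 = 23.6428
TV_8 = 23.9028/(0.074−0.011) = 379.4099
P₀ = Σ Dₜ/(1+r)ᵗ + TV_8/(1+r)^8 = 313.5439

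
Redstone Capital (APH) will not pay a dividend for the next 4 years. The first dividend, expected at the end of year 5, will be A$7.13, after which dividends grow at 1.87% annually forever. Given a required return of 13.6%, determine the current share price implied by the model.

Deferred-dividend DDM. At t=4 the remaining stream is a growing perpetuity with first payment D_5 = 7.13.
V_4 = D_5/(r−g) = 7.13/(0.136−0.0187) = 60.7843
P₀ = V_4/(1+r)^4 = 60.7843/(1+0.136)^4 = 36.4988

A$36.50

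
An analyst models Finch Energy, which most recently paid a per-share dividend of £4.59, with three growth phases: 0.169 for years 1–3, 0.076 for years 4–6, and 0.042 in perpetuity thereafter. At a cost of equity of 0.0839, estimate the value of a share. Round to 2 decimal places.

£173.16

Three-stage DDM. Project D₁…D_6; terminal Gordon value at t=6 with g = 0.042; discount at r = 0.0839.
D_1 = 5.3657
D_2 = 6.2725
D_3 = 7.3326
D_4 = 7.8898
D_5 = 8.4895
D_6 = 9.1347
TV_6 = 9.5183/(0.0839−0.042) = 227.1678
P₀ = Σ Dₜ/(1+r)ᵗ + TV_6/(1+r)^6 = 173.1631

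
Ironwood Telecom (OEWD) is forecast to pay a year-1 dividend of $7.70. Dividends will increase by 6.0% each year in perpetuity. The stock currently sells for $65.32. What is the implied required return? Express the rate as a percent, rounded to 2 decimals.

17.79%

Rearranging the constant-growth DDM: r = D₁/P₀ + g.
r = 7.7000 / 65.32 + 0.06 = 0.11788 + 0.06 = 0.17788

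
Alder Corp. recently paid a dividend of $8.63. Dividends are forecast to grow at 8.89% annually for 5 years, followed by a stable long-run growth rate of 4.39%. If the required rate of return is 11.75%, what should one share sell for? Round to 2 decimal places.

$147.47

Two-stage DDM. Project D₁…D_5 at 0.0889, terminal growth 0.0439, discount at r = 0.1175.
D_1 = 9.3972
D_2 = 10.2326
D_3 = 11.1423
D_4 = 12.1328
D_5 = 13.2115
Terminal value at t=5: TV = D_6/(r−g) = 13.7914/(0.1175−0.0439) = 187.3837
P₀ = 9.3972/(1+0.1175)^1 + 10.2326/(1+0.1175)^2 + 11.1423/(1+0.1175)^3 + 12.1328/(1+0.1175)^4 + 13.2115/(1+0.1175)^5 + 187.3837/(1+0.1175)^5 = 147.4691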